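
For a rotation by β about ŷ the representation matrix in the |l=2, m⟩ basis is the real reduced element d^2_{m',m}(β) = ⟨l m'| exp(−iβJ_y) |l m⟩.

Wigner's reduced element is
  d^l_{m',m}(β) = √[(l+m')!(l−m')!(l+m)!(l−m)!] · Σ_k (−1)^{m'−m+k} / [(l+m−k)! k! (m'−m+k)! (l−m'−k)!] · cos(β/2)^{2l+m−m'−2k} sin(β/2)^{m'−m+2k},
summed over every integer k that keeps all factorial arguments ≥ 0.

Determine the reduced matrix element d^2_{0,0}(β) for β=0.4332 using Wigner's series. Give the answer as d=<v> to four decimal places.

d=0.7357

d^2_{0,0}(β=0.4332) via Wigner's sum:
Half-angle: c=0.976634, s=0.214910. N=√(2·2·2·2)=4.000000
The bounds max(0,m−m')=0 and min(l+m,l−m')=2 give 3 terms
  k=0: (−1)^0·4.0000/(4)·0.9766^4·0.2149^0 = +0.909760
  k=1: (−1)^1·4.0000/(1)·0.9766^2·0.2149^2 = -0.176213
  k=2: (−1)^2·4.0000/(4)·0.9766^0·0.2149^4 = +0.002133
d^2_{0,0}(0.4332) = +0.909760 -0.176213 +0.002133 = +0.735680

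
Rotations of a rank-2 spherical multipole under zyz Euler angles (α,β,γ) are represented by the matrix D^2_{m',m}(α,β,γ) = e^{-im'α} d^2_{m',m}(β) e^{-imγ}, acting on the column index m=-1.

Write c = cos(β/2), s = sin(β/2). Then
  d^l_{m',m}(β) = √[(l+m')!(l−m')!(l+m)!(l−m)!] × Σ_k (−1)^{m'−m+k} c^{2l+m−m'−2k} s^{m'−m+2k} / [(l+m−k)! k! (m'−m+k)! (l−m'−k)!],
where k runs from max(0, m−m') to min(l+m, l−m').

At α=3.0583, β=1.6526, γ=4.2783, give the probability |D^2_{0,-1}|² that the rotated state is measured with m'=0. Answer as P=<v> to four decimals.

P=0.0099

First d^2_{0,-1}(β=1.6526), then the phase factors e^{-i(0)α} and e^{-i(-1)γ}:
Half-angle: c=0.677601, s=0.735429. N=√(2·2·1·6)=4.898979
k: max(0,(-1)−(0))=0 … min(2+(-1),2−(0))=1
  k=0: (−1)^1·4.8990/(2)·0.6776^3·0.7354^1 = -0.560453
  k=1: (−1)^2·4.8990/(2)·0.6776^1·0.7354^3 = +0.660196
d^2_{0,-1}(1.6526) = -0.560453 +0.660196 = +0.099742
|D^2_{0,-1}|² = |d^2_{0,-1}(β)|² = (+0.099742)² = 0.009949 (the z-rotation phases have unit modulus)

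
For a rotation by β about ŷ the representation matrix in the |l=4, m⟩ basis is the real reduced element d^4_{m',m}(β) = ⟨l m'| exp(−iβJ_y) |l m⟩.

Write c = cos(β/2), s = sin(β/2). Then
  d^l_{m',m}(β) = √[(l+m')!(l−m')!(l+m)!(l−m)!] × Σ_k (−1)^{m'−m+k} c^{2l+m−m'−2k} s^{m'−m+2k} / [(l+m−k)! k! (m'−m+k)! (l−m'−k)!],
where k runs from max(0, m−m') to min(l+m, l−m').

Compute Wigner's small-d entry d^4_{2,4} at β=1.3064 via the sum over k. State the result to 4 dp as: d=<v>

d^4_{2,4}(β=1.3064) via Wigner's sum:
Half-angle: c=0.794143, s=0.607731. N=√(720·2·40320·1)=7619.763776
Admissible k: 2..2 (factorial args all ≥0)
  k=2: (−1)^0·7619.7638/(1440)·0.7941^6·0.6077^2 = +0.490224
d^4_{2,4}(1.3064) = +0.490224

d=0.4902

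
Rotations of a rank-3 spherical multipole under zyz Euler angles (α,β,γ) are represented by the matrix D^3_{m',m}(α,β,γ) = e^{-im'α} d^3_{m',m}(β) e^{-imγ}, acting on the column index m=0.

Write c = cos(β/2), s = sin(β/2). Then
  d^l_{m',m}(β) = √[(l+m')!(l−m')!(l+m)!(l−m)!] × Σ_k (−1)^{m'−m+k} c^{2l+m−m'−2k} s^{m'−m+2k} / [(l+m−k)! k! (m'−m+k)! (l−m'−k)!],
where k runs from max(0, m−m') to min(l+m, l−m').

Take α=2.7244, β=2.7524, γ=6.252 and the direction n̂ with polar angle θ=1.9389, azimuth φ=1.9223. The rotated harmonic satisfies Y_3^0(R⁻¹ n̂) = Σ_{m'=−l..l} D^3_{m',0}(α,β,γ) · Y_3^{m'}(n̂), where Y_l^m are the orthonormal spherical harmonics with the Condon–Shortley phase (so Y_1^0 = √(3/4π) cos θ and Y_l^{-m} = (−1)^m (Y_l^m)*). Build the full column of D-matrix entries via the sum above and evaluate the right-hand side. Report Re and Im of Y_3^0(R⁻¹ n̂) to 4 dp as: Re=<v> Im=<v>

Re=-0.2860 Im=0.0000

Need the full column D^3_{m',0} for m'=−3..3 at α=2.7244, β=2.7524, γ=6.252.
cos(β/2)=0.193370, sin(β/2)=0.981126
d^3_{-3,0}: single k=3 term ⇒ +0.030539;  D = -0.009584+0.028997i
d^3_{-2,0}: k∈[2..3] ⇒ +0.007372 -0.189775 = -0.182404;  D = -0.122508+0.135140i
d^3_{-1,0}: k∈[1..3] ⇒ +0.000919 -0.070967 +0.608982 = +0.538934;  D = -0.492709+0.218374i
d^3_{0,0}: k∈[0..3] ⇒ +0.000052 -0.012113 +0.311833 -0.891966 = -0.592194;  D = -0.592194+0.000000i
d^3_{1,0}: k∈[0..2] ⇒ -0.000919 +0.070967 -0.608982 = -0.538934;  D = +0.492709+0.218374i
d^3_{2,0}: k∈[0..1] ⇒ +0.007372 -0.189775 = -0.182404;  D = -0.122508-0.135140i
d^3_{3,0}: single k=0 term ⇒ -0.030539;  D = +0.009584+0.028997i
Y_3^{m'}(θ=1.9389,φ=1.9223) and Σ D·Y over m':
  (-0.0096+0.0290i)·(+0.2947+0.1673i)  (-0.1225+0.1351i)·(+0.2442-0.2070i)  (-0.4927+0.2184i)·(+0.0366+0.0998i)  (-0.5922+0.0000i)·(+0.3159+0.0000i)  (+0.4927+0.2184i)·(-0.0366+0.0998i)  (-0.1225-0.1351i)·(+0.2442+0.2070i)  (+0.0096+0.0290i)·(-0.2947+0.1673i)
Y_3^0(R⁻¹ n̂) = -0.285991+0.000000i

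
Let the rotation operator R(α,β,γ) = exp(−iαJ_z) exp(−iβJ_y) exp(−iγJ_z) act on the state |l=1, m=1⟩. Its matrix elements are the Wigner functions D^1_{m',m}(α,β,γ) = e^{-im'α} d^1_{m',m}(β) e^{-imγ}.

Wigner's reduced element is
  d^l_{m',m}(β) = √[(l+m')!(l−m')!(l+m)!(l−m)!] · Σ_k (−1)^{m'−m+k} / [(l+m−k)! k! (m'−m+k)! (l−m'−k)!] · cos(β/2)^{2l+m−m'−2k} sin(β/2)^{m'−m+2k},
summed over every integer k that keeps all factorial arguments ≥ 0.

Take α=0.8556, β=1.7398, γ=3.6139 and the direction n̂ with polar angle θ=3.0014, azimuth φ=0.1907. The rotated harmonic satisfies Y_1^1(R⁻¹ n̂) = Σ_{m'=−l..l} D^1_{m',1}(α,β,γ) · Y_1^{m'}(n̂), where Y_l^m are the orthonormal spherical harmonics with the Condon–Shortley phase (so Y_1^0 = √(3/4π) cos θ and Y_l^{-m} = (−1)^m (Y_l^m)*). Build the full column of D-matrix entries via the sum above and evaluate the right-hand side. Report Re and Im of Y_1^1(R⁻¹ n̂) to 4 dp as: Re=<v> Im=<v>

Re=0.2811 Im=-0.1770

Need the full column D^1_{m',1} for m'=−1..1 at α=0.8556, β=1.7398, γ=3.6139.
cos(β/2)=0.644903, sin(β/2)=0.764264
d^1_{-1,1}: single k=2 term ⇒ +0.584100;  D = -0.541717-0.218440i
d^1_{0,1}: single k=1 term ⇒ +0.697033;  D = -0.620722+0.317110i
d^1_{1,1}: single k=0 term ⇒ +0.415900;  D = -0.100027+0.403692i
Y_1^{m'}(θ=3.0014,φ=0.1907) and Σ D·Y over m':
  (-0.5417-0.2184i)·(+0.0474-0.0092i)  (-0.6207+0.3171i)·(-0.4838+0.0000i)  (-0.1000+0.4037i)·(-0.0474-0.0092i)
Y_1^1(R⁻¹ n̂) = +0.281069-0.177038i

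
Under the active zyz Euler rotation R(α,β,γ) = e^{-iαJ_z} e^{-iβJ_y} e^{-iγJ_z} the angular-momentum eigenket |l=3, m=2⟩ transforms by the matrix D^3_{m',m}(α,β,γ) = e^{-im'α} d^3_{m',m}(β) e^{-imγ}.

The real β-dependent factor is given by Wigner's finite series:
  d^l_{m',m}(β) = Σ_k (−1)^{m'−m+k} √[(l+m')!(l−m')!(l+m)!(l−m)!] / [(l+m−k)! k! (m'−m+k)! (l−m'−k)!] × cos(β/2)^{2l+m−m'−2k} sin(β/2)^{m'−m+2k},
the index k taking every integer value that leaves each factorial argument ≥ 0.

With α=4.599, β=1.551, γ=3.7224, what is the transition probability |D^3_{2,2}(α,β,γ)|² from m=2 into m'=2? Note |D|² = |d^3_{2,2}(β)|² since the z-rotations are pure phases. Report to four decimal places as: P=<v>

First d^3_{2,2}(β=1.551), then the phase factors e^{-i(2)α} and e^{-i(2)γ}:
With c≡cos(β/2)=0.714071 and s≡sin(β/2)=0.700073, N=[120·1·120·1]^{1/2}=120.000000
k: max(0,(2)−(2))=0 … min(3+(2),3−(2))=1
  k=0: (−1)^0·120.0000/(120)·0.7141^6·0.7001^0 = +0.132571
  k=1: (−1)^1·120.0000/(24)·0.7141^4·0.7001^2 = -0.637122
d^3_{2,2}(1.551) = +0.132571 -0.637122 = -0.504551
|D^3_{2,2}|² = |d^3_{2,2}(β)|² = (-0.504551)² = 0.254572 (the z-rotation phases have unit modulus)

P=0.2546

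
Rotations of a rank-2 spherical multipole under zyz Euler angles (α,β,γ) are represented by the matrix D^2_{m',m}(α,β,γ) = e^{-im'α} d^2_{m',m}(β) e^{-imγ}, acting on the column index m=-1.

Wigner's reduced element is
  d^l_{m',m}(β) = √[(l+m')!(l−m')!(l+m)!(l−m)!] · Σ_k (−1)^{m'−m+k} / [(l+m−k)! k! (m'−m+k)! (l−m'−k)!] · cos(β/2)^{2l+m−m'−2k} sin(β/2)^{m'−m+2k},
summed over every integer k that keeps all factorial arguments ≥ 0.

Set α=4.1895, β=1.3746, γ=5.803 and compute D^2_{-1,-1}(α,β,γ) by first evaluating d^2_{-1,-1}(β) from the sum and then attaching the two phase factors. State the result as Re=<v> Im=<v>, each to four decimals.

Split into d^2_{-1,-1}(β=1.3746) × two z-phases.
Half-angle: c=0.772962, s=0.634453. N=√(1·6·1·6)=6.000000
The bounds max(0,m−m')=0 and min(l+m,l−m')=1 give 2 terms
  k=0: (−1)^0·6.0000/(6)·0.7730^4·0.6345^0 = +0.356970
  k=1: (−1)^1·6.0000/(2)·0.7730^2·0.6345^2 = -0.721499
d^2_{-1,-1}(1.3746) = +0.356970 -0.721499 = -0.364528
Attach z-rotation phases: D = e^{-i(-1)(4.1895)}·(-0.364528)·e^{-i(-1)(5.803)} = +0.307344+0.196012i

Re=0.3073 Im=0.1960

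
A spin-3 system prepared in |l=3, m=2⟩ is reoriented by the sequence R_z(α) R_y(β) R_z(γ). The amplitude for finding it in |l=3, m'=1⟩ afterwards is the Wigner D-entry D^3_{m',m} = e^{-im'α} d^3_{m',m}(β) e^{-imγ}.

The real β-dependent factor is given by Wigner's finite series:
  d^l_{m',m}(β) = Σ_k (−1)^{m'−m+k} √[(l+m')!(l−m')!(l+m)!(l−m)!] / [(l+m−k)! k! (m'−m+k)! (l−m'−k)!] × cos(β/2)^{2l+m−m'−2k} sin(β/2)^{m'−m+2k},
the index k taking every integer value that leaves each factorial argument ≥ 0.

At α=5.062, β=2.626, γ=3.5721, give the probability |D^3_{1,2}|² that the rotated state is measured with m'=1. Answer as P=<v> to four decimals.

P=0.0084

D^3_{1,2}(5.062,2.626,3.5721) = e^{-i·1·5.062}·d^3_{1,2}(2.626)·e^{-i·2·3.5721}. Compute d first:
c=cos(2.626/2)=0.254950, s=sin(2.626/2)=0.966954; N=√[24·2·120·1]=75.894664
The bounds max(0,m−m')=1 and min(l+m,l−m')=2 give 2 terms
  k=1: (−1)^0·75.8947/(24)·0.2550^5·0.9670^1 = +0.003294
  k=2: (−1)^1·75.8947/(12)·0.2550^3·0.9670^3 = -0.094758
d^3_{1,2}(2.626) = +0.003294 -0.094758 = -0.091464
|D^3_{1,2}|² = |d^3_{1,2}(β)|² = (-0.091464)² = 0.008366 (the z-rotation phases have unit modulus)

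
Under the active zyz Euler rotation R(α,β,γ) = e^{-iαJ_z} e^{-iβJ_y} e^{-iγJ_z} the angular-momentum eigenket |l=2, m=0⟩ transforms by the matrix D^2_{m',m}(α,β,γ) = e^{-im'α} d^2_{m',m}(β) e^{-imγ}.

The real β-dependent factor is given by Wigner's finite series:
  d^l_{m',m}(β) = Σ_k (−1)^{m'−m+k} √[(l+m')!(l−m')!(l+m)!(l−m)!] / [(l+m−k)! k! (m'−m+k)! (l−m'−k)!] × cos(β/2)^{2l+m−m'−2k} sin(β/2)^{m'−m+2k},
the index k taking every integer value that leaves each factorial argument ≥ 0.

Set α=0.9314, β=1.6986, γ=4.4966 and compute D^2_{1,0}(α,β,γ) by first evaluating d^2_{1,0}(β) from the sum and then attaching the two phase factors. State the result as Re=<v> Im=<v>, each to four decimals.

First d^2_{1,0}(β=1.6986), then the phase factors e^{-i(1)α} and e^{-i(0)γ}:
Half-angle: c=0.660509, s=0.750818. N=√(6·1·2·2)=4.898979
Admissible k: 0..1 (factorial args all ≥0)
  k=0: (−1)^1·4.8990/(2)·0.6605^3·0.7508^1 = -0.529964
  k=1: (−1)^2·4.8990/(2)·0.6605^1·0.7508^3 = +0.684792
d^2_{1,0}(1.6986) = -0.529964 +0.684792 = +0.154828
Phases: e^{-i·(1)·0.9314}=+0.596711-0.802456i, e^{-i·(0)·4.4966}=+1.000000+0.000000i ⇒ D=+0.092388-0.124243i

Re=0.0924 Im=-0.1242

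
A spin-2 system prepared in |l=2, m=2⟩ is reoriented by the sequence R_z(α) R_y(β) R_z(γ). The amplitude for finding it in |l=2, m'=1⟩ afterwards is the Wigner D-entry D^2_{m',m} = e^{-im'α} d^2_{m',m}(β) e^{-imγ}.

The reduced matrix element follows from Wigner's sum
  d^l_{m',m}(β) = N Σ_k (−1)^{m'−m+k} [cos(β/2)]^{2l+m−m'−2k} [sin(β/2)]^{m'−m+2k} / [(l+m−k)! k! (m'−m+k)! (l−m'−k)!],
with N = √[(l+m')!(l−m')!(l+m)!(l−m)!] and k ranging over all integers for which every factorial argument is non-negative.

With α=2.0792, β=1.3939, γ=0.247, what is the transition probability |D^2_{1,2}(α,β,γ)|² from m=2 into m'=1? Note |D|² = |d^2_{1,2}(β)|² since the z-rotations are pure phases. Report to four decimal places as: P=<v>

P=0.3350

First d^2_{1,2}(β=1.3939), then the phase factors e^{-i(1)α} and e^{-i(2)γ}:
With c≡cos(β/2)=0.766803 and s≡sin(β/2)=0.641882, N=[6·1·24·1]^{1/2}=12.000000
k∈{1} keeps every argument non-negative
  k=1: (−1)^0·12.0000/(6)·0.7668^3·0.6419^1 = +0.578812
d^2_{1,2}(1.3939) = +0.578812
|D^2_{1,2}|² = |d^2_{1,2}(β)|² = (+0.578812)² = 0.335023 (the z-rotation phases have unit modulus)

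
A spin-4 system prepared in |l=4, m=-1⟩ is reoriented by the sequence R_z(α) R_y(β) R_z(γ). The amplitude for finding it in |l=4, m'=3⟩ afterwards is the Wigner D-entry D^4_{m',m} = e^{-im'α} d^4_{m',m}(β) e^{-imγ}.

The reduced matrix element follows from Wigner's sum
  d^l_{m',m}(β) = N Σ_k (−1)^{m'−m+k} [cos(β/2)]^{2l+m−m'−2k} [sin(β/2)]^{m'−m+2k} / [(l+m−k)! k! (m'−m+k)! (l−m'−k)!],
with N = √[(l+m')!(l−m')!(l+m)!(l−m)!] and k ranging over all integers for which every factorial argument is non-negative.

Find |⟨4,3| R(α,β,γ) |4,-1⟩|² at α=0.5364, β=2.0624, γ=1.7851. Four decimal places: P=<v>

P=0.1129

Split into d^4_{3,-1}(β=2.0624) × two z-phases.
Half-angle: c=0.513790, s=0.857916. N=√(5040·1·6·120)=1904.940944
k∈{0,1} keeps every argument non-negative
  k=0: (−1)^4·1904.9409/(144)·0.5138^4·0.8579^4 = +0.499390
  k=1: (−1)^5·1904.9409/(240)·0.5138^2·0.8579^6 = -0.835430
d^4_{3,-1}(2.0624) = +0.499390 -0.835430 = -0.336040
|D^4_{3,-1}|² = |d^4_{3,-1}(β)|² = (-0.336040)² = 0.112923 (the z-rotation phases have unit modulus)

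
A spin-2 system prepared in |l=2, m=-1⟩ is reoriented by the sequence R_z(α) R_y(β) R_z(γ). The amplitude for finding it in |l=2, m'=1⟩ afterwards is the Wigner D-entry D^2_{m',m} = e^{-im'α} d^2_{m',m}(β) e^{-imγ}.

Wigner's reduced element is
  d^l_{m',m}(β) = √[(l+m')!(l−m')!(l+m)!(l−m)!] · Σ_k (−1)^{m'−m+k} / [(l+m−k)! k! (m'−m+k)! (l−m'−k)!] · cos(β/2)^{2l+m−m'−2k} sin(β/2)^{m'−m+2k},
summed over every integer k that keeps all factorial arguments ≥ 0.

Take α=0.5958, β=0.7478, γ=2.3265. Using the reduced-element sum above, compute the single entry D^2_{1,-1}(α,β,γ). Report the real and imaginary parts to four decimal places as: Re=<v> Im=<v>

Re=-0.0524 Im=0.3248

Split into d^2_{1,-1}(β=0.7478) × two z-phases.
With c≡cos(β/2)=0.930910 and s≡sin(β/2)=0.365249, N=[6·1·1·6]^{1/2}=6.000000
k: max(0,(-1)−(1))=0 … min(2+(-1),2−(1))=1
  k=0: (−1)^2·6.0000/(2)·0.9309^2·0.3652^2 = +0.346828
  k=1: (−1)^3·6.0000/(6)·0.9309^0·0.3652^4 = -0.017797
d^2_{1,-1}(0.7478) = +0.346828 -0.017797 = +0.329031
Phases: e^{-i·(1)·0.5958}=+0.827700-0.561171i, e^{-i·(-1)·2.3265}=-0.685801+0.727789i ⇒ D=-0.052389+0.324833i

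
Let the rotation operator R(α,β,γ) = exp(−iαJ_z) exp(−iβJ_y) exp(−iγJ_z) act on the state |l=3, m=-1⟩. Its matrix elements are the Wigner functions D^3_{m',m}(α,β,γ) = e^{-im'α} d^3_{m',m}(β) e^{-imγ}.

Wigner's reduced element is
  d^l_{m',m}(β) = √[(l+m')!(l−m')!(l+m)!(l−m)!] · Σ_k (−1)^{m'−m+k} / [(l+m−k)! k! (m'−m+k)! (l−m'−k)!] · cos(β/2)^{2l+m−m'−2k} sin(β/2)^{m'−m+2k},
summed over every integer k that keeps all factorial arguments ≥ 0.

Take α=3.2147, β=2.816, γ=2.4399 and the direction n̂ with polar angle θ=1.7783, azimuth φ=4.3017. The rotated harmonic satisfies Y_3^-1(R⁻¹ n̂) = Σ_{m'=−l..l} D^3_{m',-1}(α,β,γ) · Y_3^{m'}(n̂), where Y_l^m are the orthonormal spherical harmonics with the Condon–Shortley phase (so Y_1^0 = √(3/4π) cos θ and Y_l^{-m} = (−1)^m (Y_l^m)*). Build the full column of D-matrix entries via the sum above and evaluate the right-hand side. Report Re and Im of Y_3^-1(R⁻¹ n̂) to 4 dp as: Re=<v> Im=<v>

Re=-0.1136 Im=-0.0577

Need the full column D^3_{m',-1} for m'=−3..3 at α=3.2147, β=2.816, γ=2.4399.
cos(β/2)=0.162078, sin(β/2)=0.986778
d^3_{-3,-1}: single k=2 term ⇒ +0.002602;  D = +0.002306-0.001207i
d^3_{-2,-1}: k∈[1..2] ⇒ +0.000349 -0.025874 = -0.025525;  D = +0.021687-0.013461i
d^3_{-1,-1}: k∈[0..2] ⇒ +0.000018 -0.005376 +0.149444 = +0.144086;  D = +0.116546-0.084723i
d^3_{0,-1}: k∈[0..2] ⇒ -0.000382 +0.042515 -0.525306 = -0.483173;  D = +0.369024-0.311894i
d^3_{1,-1}: k∈[0..2] ⇒ +0.004032 -0.199258 +0.923244 = +0.728017;  D = +0.520213-0.509301i
d^3_{2,-1}: k∈[0..1] ⇒ -0.025874 +0.479537 = +0.453663;  D = -0.300122+0.340201i
d^3_{3,-1}: single k=0 term ⇒ +0.096466;  D = +0.058363-0.076807i
Y_3^{m'}(θ=1.7783,φ=4.3017) and Σ D·Y over m':
  (+0.0023-0.0012i)·(+0.3687-0.1299i)  (+0.0217-0.0135i)·(+0.1373+0.1476i)  (+0.1165-0.0847i)·(+0.0995-0.2284i)  (+0.3690-0.3119i)·(+0.2143+0.0000i)  (+0.5202-0.5093i)·(-0.0995-0.2284i)  (-0.3001+0.3402i)·(+0.1373-0.1476i)  (+0.0584-0.0768i)·(-0.3687-0.1299i)
Y_3^-1(R⁻¹ n̂) = -0.113590-0.057697i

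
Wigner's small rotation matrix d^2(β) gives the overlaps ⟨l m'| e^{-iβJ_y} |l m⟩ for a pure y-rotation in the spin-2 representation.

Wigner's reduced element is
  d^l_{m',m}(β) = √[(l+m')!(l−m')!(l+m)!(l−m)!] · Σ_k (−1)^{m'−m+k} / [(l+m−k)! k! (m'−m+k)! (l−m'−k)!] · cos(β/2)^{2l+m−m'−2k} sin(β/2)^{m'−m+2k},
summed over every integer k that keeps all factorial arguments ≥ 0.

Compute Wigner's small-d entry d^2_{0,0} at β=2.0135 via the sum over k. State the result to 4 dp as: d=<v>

d=-0.2247

d^2_{0,0}(β=2.0135) via Wigner's sum:
Half-angle: c=0.534610, s=0.845099. N=√(2·2·2·2)=4.000000
k: max(0,(0)−(0))=0 … min(2+(0),2−(0))=2
  k=0: (−1)^0·4.0000/(4)·0.5346^4·0.8451^0 = +0.081686
  k=1: (−1)^1·4.0000/(1)·0.5346^2·0.8451^2 = -0.816487
  k=2: (−1)^2·4.0000/(4)·0.5346^0·0.8451^4 = +0.510070
d^2_{0,0}(2.0135) = +0.081686 -0.816487 +0.510070 = -0.224731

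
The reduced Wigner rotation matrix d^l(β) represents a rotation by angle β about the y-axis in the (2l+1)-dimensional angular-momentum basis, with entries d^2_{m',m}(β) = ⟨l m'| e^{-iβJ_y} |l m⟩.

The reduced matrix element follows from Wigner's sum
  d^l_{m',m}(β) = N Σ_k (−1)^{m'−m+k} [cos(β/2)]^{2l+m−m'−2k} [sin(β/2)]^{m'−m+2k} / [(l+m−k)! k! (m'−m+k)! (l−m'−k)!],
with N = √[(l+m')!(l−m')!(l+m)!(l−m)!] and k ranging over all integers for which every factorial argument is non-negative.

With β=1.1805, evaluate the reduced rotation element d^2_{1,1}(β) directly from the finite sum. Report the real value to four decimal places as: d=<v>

d^2_{1,1}(β=1.1805) via Wigner's sum:
Half-angle: c=0.830802, s=0.556569. N=√(6·1·6·1)=6.000000
k∈{0,1} keeps every argument non-negative
  k=0: (−1)^0·6.0000/(6)·0.8308^4·0.5566^0 = +0.476419
  k=1: (−1)^1·6.0000/(2)·0.8308^2·0.5566^2 = -0.641436
d^2_{1,1}(1.1805) = +0.476419 -0.641436 = -0.165017

d=-0.1650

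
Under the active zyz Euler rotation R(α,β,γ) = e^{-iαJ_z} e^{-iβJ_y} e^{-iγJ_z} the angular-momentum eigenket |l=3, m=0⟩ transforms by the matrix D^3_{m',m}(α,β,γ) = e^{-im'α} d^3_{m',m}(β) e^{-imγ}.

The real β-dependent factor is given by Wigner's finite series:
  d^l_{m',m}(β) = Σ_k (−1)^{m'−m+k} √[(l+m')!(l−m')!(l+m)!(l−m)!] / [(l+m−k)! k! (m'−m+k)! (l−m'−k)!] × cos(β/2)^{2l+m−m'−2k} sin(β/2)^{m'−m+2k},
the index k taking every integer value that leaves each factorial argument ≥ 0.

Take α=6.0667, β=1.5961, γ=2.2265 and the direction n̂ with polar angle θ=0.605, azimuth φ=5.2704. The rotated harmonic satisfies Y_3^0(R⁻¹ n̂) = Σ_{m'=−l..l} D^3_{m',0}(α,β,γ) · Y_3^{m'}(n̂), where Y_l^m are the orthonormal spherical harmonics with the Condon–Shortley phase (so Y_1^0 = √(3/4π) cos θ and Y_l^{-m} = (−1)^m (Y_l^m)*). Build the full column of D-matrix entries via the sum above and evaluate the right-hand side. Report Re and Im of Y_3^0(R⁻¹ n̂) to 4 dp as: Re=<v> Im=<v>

Re=-0.3220 Im=0.0000

Need the full column D^3_{m',0} for m'=−3..3 at α=6.0667, β=1.5961, γ=2.2265.
cos(β/2)=0.698104, sin(β/2)=0.715996
d^3_{-3,0}: single k=3 term ⇒ +0.558480;  D = +0.444781-0.337743i
d^3_{-2,0}: k∈[2..3] ⇒ +0.666904 -0.701526 = -0.034623;  D = -0.031428+0.014527i
d^3_{-1,0}: k∈[1..3] ⇒ +0.411247 -1.297791 +0.455055 = -0.431489;  D = -0.421417+0.092683i
d^3_{0,0}: k∈[0..3] ⇒ +0.115750 -1.095834 +1.152725 -0.134730 = +0.037911;  D = +0.037911+0.000000i
d^3_{1,0}: k∈[0..2] ⇒ -0.411247 +1.297791 -0.455055 = +0.431489;  D = +0.421417+0.092683i
d^3_{2,0}: k∈[0..1] ⇒ +0.666904 -0.701526 = -0.034623;  D = -0.031428-0.014527i
d^3_{3,0}: single k=0 term ⇒ -0.558480;  D = -0.444781-0.337743i
Y_3^{m'}(θ=0.605,φ=5.2704) and Σ D·Y over m':
  (+0.4448-0.3377i)·(-0.0764+0.0079i)  (-0.0314+0.0145i)·(-0.1194+0.2443i)  (-0.4214+0.0927i)·(+0.2319+0.3715i)  (+0.0379+0.0000i)·(+0.1174+0.0000i)  (+0.4214+0.0927i)·(-0.2319+0.3715i)  (-0.0314-0.0145i)·(-0.1194-0.2443i)  (-0.4448-0.3377i)·(+0.0764+0.0079i)
Y_3^0(R⁻¹ n̂) = -0.322028+0.000000i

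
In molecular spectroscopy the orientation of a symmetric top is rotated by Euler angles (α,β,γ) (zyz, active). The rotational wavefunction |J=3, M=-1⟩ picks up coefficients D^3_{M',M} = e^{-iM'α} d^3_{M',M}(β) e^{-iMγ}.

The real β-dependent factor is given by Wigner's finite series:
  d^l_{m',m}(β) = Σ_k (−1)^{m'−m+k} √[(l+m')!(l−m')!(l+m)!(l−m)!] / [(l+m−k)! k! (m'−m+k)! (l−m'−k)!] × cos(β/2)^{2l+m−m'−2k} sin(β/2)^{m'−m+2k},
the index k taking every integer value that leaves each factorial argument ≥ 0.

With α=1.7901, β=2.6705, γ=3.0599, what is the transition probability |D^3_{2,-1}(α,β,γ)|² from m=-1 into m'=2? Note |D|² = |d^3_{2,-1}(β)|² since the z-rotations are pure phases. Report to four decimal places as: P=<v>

P=0.3222

First d^3_{2,-1}(β=2.6705), then the phase factors e^{-i(2)α} and e^{-i(-1)γ}:
With c≡cos(β/2)=0.233374 and s≡sin(β/2)=0.972387, N=[120·1·2·24]^{1/2}=75.894664
Admissible k: 0..1 (factorial args all ≥0)
  k=0: (−1)^3·75.8947/(12)·0.2334^3·0.9724^3 = -0.073911
  k=1: (−1)^4·75.8947/(24)·0.2334^1·0.9724^5 = +0.641577
d^3_{2,-1}(2.6705) = -0.073911 +0.641577 = +0.567666
|D^3_{2,-1}|² = |d^3_{2,-1}(β)|² = (+0.567666)² = 0.322245 (the z-rotation phases have unit modulus)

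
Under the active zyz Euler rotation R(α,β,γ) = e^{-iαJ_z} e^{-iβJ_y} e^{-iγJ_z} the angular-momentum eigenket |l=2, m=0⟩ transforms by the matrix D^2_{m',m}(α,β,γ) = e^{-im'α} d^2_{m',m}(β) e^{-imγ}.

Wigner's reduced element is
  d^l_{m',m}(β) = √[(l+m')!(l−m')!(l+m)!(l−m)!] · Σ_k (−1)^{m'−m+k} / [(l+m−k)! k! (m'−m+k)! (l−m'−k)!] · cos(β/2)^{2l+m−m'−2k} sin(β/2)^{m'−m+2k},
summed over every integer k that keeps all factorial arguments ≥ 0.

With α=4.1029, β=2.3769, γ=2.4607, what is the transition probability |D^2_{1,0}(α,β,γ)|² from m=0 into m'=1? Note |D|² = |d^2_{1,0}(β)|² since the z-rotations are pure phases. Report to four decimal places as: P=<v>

D^2_{1,0}(4.1029,2.3769,2.4607) = e^{-i·1·4.1029}·d^2_{1,0}(2.3769)·e^{-i·0·2.4607}. Compute d first:
c=cos(2.3769/2)=0.373098, s=sin(2.3769/2)=0.927792; N=√[6·1·2·2]=4.898979
The bounds max(0,m−m')=0 and min(l+m,l−m')=1 give 2 terms
  k=0: (−1)^1·4.8990/(2)·0.3731^3·0.9278^1 = -0.118031
  k=1: (−1)^2·4.8990/(2)·0.3731^1·0.9278^3 = +0.729878
d^2_{1,0}(2.3769) = -0.118031 +0.729878 = +0.611847
|D^2_{1,0}|² = |d^2_{1,0}(β)|² = (+0.611847)² = 0.374357 (the z-rotation phases have unit modulus)

P=0.3744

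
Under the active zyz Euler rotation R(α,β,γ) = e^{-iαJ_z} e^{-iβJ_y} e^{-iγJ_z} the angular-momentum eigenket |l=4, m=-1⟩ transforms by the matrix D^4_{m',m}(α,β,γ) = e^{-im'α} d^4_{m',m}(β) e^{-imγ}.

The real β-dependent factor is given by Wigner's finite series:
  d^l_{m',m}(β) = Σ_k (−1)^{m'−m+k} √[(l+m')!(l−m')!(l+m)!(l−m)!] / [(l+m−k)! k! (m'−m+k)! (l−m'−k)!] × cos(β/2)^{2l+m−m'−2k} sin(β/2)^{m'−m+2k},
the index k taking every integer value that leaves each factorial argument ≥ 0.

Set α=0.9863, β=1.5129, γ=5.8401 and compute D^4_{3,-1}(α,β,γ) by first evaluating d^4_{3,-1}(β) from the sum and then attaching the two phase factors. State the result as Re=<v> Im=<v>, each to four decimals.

First d^4_{3,-1}(β=1.5129), then the phase factors e^{-i(3)α} and e^{-i(-1)γ}:
Half-angle: c=0.727277, s=0.686344. N=√(5040·1·6·120)=1904.940944
k∈{0,1} keeps every argument non-negative
  k=0: (−1)^4·1904.9409/(144)·0.7273^4·0.6863^4 = +0.821270
  k=1: (−1)^5·1904.9409/(240)·0.7273^2·0.6863^6 = -0.438855
d^4_{3,-1}(1.5129) = +0.821270 -0.438855 = +0.382415
Attach z-rotation phases: D = e^{-i(3)(0.9863)}·(+0.382415)·e^{-i(-1)(5.8401)} = -0.369523+0.098457i

Re=-0.3695 Im=0.0985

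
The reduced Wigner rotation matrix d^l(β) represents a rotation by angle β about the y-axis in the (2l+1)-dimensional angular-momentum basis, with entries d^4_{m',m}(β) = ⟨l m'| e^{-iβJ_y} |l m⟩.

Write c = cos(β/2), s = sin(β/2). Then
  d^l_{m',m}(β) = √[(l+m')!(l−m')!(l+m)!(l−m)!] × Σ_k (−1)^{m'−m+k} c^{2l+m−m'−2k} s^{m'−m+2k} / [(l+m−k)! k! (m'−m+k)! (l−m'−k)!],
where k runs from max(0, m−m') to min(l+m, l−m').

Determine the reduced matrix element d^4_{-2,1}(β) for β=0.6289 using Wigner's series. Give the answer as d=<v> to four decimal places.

d=0.2749

d^4_{-2,1}(β=0.6289) via Wigner's sum:
c=cos(0.6289/2)=0.950967, s=sin(0.6289/2)=0.309293; N=√[2·720·120·6]=1018.233765
The bounds max(0,m−m')=3 and min(l+m,l−m')=5 give 3 terms
  k=3: (−1)^0·1018.2338/(72)·0.9510^5·0.3093^3 = +0.325427
  k=4: (−1)^1·1018.2338/(48)·0.9510^3·0.3093^5 = -0.051636
  k=5: (−1)^2·1018.2338/(240)·0.9510^1·0.3093^7 = +0.001092
d^4_{-2,1}(0.6289) = +0.325427 -0.051636 +0.001092 = +0.274883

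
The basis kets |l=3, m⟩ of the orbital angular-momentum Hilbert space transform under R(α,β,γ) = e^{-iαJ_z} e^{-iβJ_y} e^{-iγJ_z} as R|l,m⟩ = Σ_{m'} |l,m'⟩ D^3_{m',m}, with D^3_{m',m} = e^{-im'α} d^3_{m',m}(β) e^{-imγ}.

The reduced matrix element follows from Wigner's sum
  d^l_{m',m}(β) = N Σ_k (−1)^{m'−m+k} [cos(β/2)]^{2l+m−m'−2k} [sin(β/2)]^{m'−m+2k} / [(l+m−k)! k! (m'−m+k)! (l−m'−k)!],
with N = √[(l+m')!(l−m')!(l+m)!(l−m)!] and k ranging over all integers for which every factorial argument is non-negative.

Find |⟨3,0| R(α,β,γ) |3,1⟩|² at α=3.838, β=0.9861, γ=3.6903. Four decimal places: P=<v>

Split into d^3_{0,1}(β=0.9861) × two z-phases.
c=cos(0.9861/2)=0.880893, s=sin(0.9861/2)=0.473315; N=√[6·6·24·2]=41.569219
k∈{1,2,3} keeps every argument non-negative
  k=1: (−1)^0·41.5692/(12)·0.8809^5·0.4733^1 = +0.869676
  k=2: (−1)^1·41.5692/(4)·0.8809^3·0.4733^3 = -0.753238
  k=3: (−1)^2·41.5692/(12)·0.8809^1·0.4733^5 = +0.072488
d^3_{0,1}(0.9861) = +0.869676 -0.753238 +0.072488 = +0.188926
|D^3_{0,1}|² = |d^3_{0,1}(β)|² = (+0.188926)² = 0.035693 (the z-rotation phases have unit modulus)

P=0.0357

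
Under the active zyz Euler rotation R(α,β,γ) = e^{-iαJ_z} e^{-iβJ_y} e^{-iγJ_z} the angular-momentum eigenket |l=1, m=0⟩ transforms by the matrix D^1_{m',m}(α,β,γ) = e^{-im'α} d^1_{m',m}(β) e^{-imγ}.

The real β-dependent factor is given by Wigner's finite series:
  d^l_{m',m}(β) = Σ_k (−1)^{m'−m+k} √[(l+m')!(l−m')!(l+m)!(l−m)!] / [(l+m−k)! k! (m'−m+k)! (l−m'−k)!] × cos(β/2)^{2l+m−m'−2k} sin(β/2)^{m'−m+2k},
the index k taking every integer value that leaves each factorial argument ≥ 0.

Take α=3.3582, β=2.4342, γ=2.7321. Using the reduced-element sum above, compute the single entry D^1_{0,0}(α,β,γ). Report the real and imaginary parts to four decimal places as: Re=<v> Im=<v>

First d^1_{0,0}(β=2.4342), then the phase factors e^{-i(0)α} and e^{-i(0)γ}:
With c≡cos(β/2)=0.346368 and s≡sin(β/2)=0.938099, N=[1·1·1·1]^{1/2}=1.000000
The bounds max(0,m−m')=0 and min(l+m,l−m')=1 give 2 terms
  k=0: (−1)^0·1.0000/(1)·0.3464^2·0.9381^0 = +0.119971
  k=1: (−1)^1·1.0000/(1)·0.3464^0·0.9381^2 = -0.880029
d^1_{0,0}(2.4342) = +0.119971 -0.880029 = -0.760059
D = (+1.000000+0.000000i)·(-0.760059)·(+1.000000+0.000000i) = -0.760059+0.000000i

Re=-0.7601 Im=0.0000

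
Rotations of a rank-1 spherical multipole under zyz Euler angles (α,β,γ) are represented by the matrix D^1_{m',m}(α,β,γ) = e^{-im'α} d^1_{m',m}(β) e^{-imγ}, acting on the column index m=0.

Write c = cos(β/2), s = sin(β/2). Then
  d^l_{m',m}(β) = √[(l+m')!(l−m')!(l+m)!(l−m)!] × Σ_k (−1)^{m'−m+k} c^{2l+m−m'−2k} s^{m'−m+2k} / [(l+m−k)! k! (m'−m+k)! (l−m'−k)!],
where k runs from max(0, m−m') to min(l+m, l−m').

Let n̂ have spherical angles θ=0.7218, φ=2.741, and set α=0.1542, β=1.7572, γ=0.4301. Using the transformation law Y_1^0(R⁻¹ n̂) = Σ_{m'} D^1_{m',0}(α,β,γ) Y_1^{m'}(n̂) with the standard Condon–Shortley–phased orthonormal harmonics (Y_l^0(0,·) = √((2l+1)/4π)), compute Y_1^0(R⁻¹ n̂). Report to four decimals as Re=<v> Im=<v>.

Need the full column D^1_{m',0} for m'=−1..1 at α=0.1542, β=1.7572, γ=0.4301.
cos(β/2)=0.638230, sin(β/2)=0.769846
d^1_{-1,0}: single k=1 term ⇒ +0.694858;  D = +0.686613+0.106723i
d^1_{0,0}: k∈[0..1] ⇒ +0.407337 -0.592663 = -0.185326;  D = -0.185326+0.000000i
d^1_{1,0}: single k=0 term ⇒ -0.694858;  D = -0.686613+0.106723i
Y_1^{m'}(θ=0.7218,φ=2.741) and Σ D·Y over m':
  (+0.6866+0.1067i)·(-0.2102-0.0890i)  (-0.1853+0.0000i)·(+0.3668+0.0000i)  (-0.6866+0.1067i)·(+0.2102-0.0890i)
Y_1^0(R⁻¹ n̂) = -0.337631+0.000000i

Re=-0.3376 Im=0.0000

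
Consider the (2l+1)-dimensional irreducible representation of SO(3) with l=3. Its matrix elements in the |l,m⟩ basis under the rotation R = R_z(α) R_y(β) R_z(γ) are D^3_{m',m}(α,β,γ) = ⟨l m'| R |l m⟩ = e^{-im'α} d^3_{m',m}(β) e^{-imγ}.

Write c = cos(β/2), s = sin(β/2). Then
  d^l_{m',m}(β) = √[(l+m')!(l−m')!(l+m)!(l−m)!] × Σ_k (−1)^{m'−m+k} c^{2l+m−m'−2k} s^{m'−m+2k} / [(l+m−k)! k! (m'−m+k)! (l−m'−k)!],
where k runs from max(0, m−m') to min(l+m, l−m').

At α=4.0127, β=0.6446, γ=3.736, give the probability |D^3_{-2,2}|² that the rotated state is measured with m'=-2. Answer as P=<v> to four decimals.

First d^3_{-2,2}(β=0.6446), then the phase factors e^{-i(-2)α} and e^{-i(2)γ}:
With c≡cos(β/2)=0.948509 and s≡sin(β/2)=0.316749, N=[1·120·120·1]^{1/2}=120.000000
k: max(0,(2)−(-2))=4 … min(3+(2),3−(-2))=5
  k=4: (−1)^0·120.0000/(24)·0.9485^2·0.3167^4 = +0.045281
  k=5: (−1)^1·120.0000/(120)·0.9485^0·0.3167^6 = -0.001010
d^3_{-2,2}(0.6446) = +0.045281 -0.001010 = +0.044271
|D^3_{-2,2}|² = |d^3_{-2,2}(β)|² = (+0.044271)² = 0.001960 (the z-rotation phases have unit modulus)

P=0.0020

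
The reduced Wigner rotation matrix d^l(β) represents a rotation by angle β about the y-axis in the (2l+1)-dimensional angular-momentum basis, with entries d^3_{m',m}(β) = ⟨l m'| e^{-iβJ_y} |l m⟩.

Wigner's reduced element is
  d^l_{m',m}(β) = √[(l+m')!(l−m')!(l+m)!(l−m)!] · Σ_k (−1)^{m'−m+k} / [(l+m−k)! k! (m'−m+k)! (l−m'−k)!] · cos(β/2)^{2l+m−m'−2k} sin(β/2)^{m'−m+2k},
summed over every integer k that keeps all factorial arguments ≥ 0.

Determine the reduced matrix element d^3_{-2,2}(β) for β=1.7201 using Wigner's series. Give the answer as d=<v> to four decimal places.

d=0.5126

d^3_{-2,2}(β=1.7201) via Wigner's sum:
With c≡cos(β/2)=0.652400 and s≡sin(β/2)=0.757875, N=[1·120·120·1]^{1/2}=120.000000
k: max(0,(2)−(-2))=4 … min(3+(2),3−(-2))=5
  k=4: (−1)^0·120.0000/(24)·0.6524^2·0.7579^4 = +0.702082
  k=5: (−1)^1·120.0000/(120)·0.6524^0·0.7579^6 = -0.189490
d^3_{-2,2}(1.7201) = +0.702082 -0.189490 = +0.512592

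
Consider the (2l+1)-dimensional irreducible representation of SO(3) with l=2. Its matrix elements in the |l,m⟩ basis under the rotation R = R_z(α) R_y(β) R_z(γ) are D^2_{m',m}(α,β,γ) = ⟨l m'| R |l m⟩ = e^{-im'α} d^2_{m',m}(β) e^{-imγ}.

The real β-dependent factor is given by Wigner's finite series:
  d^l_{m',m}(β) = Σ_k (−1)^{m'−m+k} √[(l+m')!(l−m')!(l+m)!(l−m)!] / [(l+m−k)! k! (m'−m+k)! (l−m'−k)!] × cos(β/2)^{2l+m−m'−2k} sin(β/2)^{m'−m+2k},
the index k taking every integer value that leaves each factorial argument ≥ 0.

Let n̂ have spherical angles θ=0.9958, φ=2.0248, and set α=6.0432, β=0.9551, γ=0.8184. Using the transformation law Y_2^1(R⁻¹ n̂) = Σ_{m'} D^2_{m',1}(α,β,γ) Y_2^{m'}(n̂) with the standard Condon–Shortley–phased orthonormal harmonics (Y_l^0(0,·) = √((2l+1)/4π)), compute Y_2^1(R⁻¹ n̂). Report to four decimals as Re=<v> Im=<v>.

Re=-0.0042 Im=0.0950

Need the full column D^2_{m',1} for m'=−2..2 at α=6.0432, β=0.9551, γ=0.8184.
cos(β/2)=0.888124, sin(β/2)=0.459605
d^2_{-2,1}: single k=3 term ⇒ +0.172447;  D = +0.046400-0.166088i
d^2_{-1,1}: k∈[2..3] ⇒ +0.499847 -0.044621 = +0.455226;  D = +0.223188-0.396759i
d^2_{0,1}: k∈[1..2] ⇒ +0.788643 -0.211204 = +0.577439;  D = +0.394616-0.421561i
d^2_{1,1}: k∈[0..1] ⇒ +0.622148 -0.499847 = +0.122301;  D = +0.102406-0.066862i
d^2_{2,1}: single k=0 term ⇒ -0.643924;  D = -0.607399+0.213787i
Y_2^{m'}(θ=0.9958,φ=2.0248) and Σ D·Y over m':
  (+0.0464-0.1661i)·(-0.1674+0.2144i)  (+0.2232-0.3968i)·(-0.1546-0.3169i)  (+0.3946-0.4216i)·(-0.0356+0.0000i)  (+0.1024-0.0669i)·(+0.1546-0.3169i)  (-0.6074+0.2138i)·(-0.1674-0.2144i)
Y_2^1(R⁻¹ n̂) = -0.004248+0.095048i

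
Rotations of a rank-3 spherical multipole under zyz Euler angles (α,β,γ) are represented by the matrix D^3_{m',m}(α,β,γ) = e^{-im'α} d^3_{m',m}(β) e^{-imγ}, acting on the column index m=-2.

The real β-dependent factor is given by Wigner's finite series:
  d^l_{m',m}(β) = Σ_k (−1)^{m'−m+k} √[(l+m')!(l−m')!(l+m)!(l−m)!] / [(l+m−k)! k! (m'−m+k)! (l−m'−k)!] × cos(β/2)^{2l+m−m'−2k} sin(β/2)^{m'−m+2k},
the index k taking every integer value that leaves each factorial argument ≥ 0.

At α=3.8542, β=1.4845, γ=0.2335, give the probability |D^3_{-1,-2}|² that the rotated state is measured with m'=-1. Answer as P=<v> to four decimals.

D^3_{-1,-2}(3.8542,1.4845,0.2335) = e^{-i·-1·3.8542}·d^3_{-1,-2}(1.4845)·e^{-i·-2·0.2335}. Compute d first:
c=cos(1.4845/2)=0.736950, s=sin(1.4845/2)=0.675948; N=√[2·24·1·120]=75.894664
k: max(0,(-2)−(-1))=0 … min(3+(-2),3−(-1))=1
  k=0: (−1)^1·75.8947/(24)·0.7369^5·0.6759^1 = -0.464624
  k=1: (−1)^2·75.8947/(12)·0.7369^3·0.6759^3 = +0.781777
d^3_{-1,-2}(1.4845) = -0.464624 +0.781777 = +0.317152
|D^3_{-1,-2}|² = |d^3_{-1,-2}(β)|² = (+0.317152)² = 0.100586 (the z-rotation phases have unit modulus)

P=0.1006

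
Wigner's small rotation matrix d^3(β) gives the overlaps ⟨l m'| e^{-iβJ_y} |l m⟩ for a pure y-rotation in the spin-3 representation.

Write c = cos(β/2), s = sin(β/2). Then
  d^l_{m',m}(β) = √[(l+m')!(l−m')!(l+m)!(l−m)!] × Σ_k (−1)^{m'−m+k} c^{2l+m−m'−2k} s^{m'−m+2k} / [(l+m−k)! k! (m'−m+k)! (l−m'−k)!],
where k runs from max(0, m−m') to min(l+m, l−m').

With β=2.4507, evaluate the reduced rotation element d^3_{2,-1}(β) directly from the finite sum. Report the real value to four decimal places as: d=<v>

d=0.5852

d^3_{2,-1}(β=2.4507) via Wigner's sum:
With c≡cos(β/2)=0.338617 and s≡sin(β/2)=0.940924, N=[120·1·2·24]^{1/2}=75.894664
k: max(0,(-1)−(2))=0 … min(3+(-1),3−(2))=1
  k=0: (−1)^3·75.8947/(12)·0.3386^3·0.9409^3 = -0.204559
  k=1: (−1)^4·75.8947/(24)·0.3386^1·0.9409^5 = +0.789736
d^3_{2,-1}(2.4507) = -0.204559 +0.789736 = +0.585177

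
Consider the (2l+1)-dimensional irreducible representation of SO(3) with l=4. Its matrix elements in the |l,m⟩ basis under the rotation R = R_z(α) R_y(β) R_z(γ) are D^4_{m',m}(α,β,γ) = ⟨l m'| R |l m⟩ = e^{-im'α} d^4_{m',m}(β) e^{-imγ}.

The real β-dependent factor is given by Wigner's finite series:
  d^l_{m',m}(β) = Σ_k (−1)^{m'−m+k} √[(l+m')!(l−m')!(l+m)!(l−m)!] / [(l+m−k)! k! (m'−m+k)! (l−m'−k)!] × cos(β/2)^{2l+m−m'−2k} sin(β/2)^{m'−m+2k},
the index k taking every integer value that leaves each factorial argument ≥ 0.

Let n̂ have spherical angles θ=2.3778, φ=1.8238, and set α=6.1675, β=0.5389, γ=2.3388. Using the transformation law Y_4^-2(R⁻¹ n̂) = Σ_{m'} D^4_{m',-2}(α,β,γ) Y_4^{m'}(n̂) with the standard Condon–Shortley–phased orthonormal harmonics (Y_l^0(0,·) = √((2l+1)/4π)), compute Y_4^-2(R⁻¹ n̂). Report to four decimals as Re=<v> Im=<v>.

Re=-0.1837 Im=0.3885

Need the full column D^4_{m',-2} for m'=−4..4 at α=6.1675, β=0.5389, γ=2.3388.
cos(β/2)=0.963917, sin(β/2)=0.266201
d^4_{-4,-2}: single k=2 term ⇒ +0.300773;  D = -0.143546-0.264308i
d^4_{-3,-2}: k∈[1..2] ⇒ +0.770111 -0.176204 = +0.593907;  D = -0.221309-0.551133i
d^4_{-2,-2}: k∈[0..2] ⇒ +0.745279 -0.682088 +0.065027 = +0.128217;  D = -0.033725-0.123702i
d^4_{-1,-2}: k∈[0..2] ⇒ -0.873223 +0.332994 -0.016931 = -0.557161;  D = +0.083522+0.550865i
d^4_{0,-2}: k∈[0..2] ⇒ +0.539238 -0.109671 +0.003137 = +0.432704;  D = -0.015050-0.432443i
d^4_{1,-2}: k∈[0..2] ⇒ -0.221996 +0.025397 -0.000387 = -0.196987;  D = -0.015918+0.196342i
d^4_{2,-2}: k∈[0..2] ⇒ +0.065027 -0.003968 +0.000025 = +0.061084;  D = +0.011931-0.059908i
d^4_{3,-2}: k∈[0..1] ⇒ -0.013439 +0.000342 = -0.013097;  D = -0.004024+0.012464i
d^4_{4,-2}: single k=0 term ⇒ +0.001750;  D = +0.000726-0.001592i
Y_4^{m'}(θ=2.3778,φ=1.8238) and Σ D·Y over m':
  (-0.1435-0.2643i)·(+0.0537-0.0859i)  (-0.2213-0.5511i)·(-0.2059-0.2170i)  (-0.0337-0.1237i)·(-0.3711+0.2056i)  (+0.0835+0.5509i)·(+0.0385+0.1490i)  (-0.0151-0.4324i)·(-0.3307+0.0000i)  (-0.0159+0.1963i)·(-0.0385+0.1490i)  (+0.0119-0.0599i)·(-0.3711-0.2056i)  (-0.0040+0.0125i)·(+0.2059-0.2170i)  (+0.0007-0.0016i)·(+0.0537+0.0859i)
Y_4^-2(R⁻¹ n̂) = -0.183715+0.388502i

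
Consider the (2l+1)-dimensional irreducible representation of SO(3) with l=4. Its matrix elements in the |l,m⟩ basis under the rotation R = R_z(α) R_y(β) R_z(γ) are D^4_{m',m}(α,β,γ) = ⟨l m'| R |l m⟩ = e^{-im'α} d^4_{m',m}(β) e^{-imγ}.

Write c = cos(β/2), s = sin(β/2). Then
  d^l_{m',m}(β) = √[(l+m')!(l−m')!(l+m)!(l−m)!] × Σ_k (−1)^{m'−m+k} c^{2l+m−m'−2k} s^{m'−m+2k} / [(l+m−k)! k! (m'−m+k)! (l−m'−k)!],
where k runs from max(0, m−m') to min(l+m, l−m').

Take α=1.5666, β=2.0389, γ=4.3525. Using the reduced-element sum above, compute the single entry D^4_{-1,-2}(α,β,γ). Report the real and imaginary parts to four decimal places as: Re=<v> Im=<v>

Re=0.2872 Im=0.3249

Split into d^4_{-1,-2}(β=2.0389) × two z-phases.
Half-angle: c=0.523835, s=0.851820. N=√(6·120·2·720)=1018.233765
Admissible k: 0..2 (factorial args all ≥0)
  k=0: (−1)^1·1018.2338/(240)·0.5238^7·0.8518^1 = -0.039115
  k=1: (−1)^2·1018.2338/(48)·0.5238^5·0.8518^3 = +0.517155
  k=2: (−1)^3·1018.2338/(72)·0.5238^3·0.8518^5 = -0.911668
d^4_{-1,-2}(2.0389) = -0.039115 +0.517155 -0.911668 = -0.433628
Phases: e^{-i·(-1)·1.5666}=+0.004196+0.999991i, e^{-i·(-2)·4.3525}=-0.751952+0.659218i ⇒ D=+0.287221+0.324865i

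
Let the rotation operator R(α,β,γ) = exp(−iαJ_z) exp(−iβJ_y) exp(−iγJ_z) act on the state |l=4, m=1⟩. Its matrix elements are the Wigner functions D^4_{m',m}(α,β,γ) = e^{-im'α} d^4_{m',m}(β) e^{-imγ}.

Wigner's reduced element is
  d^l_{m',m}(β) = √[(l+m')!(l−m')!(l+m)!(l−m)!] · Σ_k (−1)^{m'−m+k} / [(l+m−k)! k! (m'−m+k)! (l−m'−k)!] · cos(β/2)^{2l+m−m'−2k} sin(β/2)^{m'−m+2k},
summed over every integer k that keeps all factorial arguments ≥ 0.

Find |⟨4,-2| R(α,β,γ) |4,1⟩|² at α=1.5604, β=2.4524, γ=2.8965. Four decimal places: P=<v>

P=0.1487

D^4_{-2,1}(1.5604,2.4524,2.8965) = e^{-i·-2·1.5604}·d^4_{-2,1}(2.4524)·e^{-i·1·2.8965}. Compute d first:
Half-angle: c=0.337817, s=0.941212. N=√(2·720·120·6)=1018.233765
The bounds max(0,m−m')=3 and min(l+m,l−m')=5 give 3 terms
  k=3: (−1)^0·1018.2338/(72)·0.3378^5·0.9412^3 = +0.051878
  k=4: (−1)^1·1018.2338/(48)·0.3378^3·0.9412^5 = -0.604069
  k=5: (−1)^2·1018.2338/(240)·0.3378^1·0.9412^7 = +0.937841
d^4_{-2,1}(2.4524) = +0.051878 -0.604069 +0.937841 = +0.385650
|D^4_{-2,1}|² = |d^4_{-2,1}(β)|² = (+0.385650)² = 0.148726 (the z-rotation phases have unit modulus)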